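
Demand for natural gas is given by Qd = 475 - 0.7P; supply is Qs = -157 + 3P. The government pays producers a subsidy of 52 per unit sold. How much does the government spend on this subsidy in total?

Pre-subsidy: 475 - 0.7P = -157 + 3P gives P* = 6320/37, Q* = 13151/37.
With the subsidy, sellers receive Ps = Pb + 52 for each unit, where Pb is the price buyers pay.
Supply in terms of Pb becomes Qs = -157 + 3(Pb + 52) = -1 + 3Pb. Setting this equal to demand: 475 - 0.7Pb = -1 + 3Pb, so Pb = 4760/37.
Sellers receive Ps = 4760/37 + 52 = 6684/37; Q' = 475 − 0.7·(4760/37) = 14243/37.
Government outlay = subsidy × quantity = 52 × 14243/37 = 740636/37.

Government cost = 740636/37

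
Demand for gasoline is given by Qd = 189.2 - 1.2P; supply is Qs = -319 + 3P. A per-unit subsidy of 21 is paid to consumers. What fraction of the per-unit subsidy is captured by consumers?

Consumer share = 5/7

Pre-subsidy: 189.2 - 1.2P = -319 + 3P gives P* = 121, Q* = 44.
With the rebate, buyers effectively pay Pb = Ps − 21, where Ps is the price sellers receive.
Demand in terms of Ps becomes Qd = 189.2 − 1.2(Ps − 21) = 214.4 - 1.2Ps. Setting this equal to supply: 214.4 - 1.2Ps = -319 + 3Ps, so Ps = 127.
Buyers pay Pb = 127 − 21 = 106; Q' = -319 + 3·127 = 62.
Buyers' price falls by P* − Pb = 121 − 106 = 15; sellers' price rises by Ps − P* = 127 − 121 = 6.
So consumers capture 15/21 = 5/7 of each unit of subsidy.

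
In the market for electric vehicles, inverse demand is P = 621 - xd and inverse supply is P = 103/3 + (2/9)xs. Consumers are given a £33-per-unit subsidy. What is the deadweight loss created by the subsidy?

Deadweight loss = £445.5

Pre-subsidy: 621 - x = 103/3 + (2/9)x gives x* = 480 and P* = 141.
With the rebate, buyers effectively pay Pb = Ps − 33, where Ps is the price sellers receive.
On the curves, Pb = 621 - x and Ps = 103/3 + (2/9)x; the wedge Ps − Pb = 33 gives 103/3 + (2/9)x − (621 - x) = 33, so x' = 507.
Then Pb = 621 − 1·507 = 114 and Ps = 103/3 + (2/9)·507 = 147.
The subsidy expands output by 507 − 480 = 27 past the efficient level; on those units the gap between marginal cost and willingness to pay runs from 0 up to 33.
DWL = ½ × 33 × 27 = 445.5.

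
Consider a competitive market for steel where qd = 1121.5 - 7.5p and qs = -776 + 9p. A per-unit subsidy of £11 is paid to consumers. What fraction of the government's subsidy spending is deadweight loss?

DWL / government spending = 45/608

Pre-subsidy: 1121.5 - 7.5p = -776 + 9p gives p* = 115, q* = 259.
With the rebate, buyers effectively pay pb = ps − 11, where ps is the price sellers receive.
Demand in terms of ps becomes qd = 1121.5 − 7.5(ps − 11) = 1204 - 7.5ps. Setting this equal to supply: 1204 - 7.5ps = -776 + 9ps, so ps = 120.
Buyers pay pb = 120 − 11 = 109; q' = -776 + 9·120 = 304.
ΔCS = ½(259 + 304)(115 − 109) = 1689; ΔPS = ½(259 + 304)(120 − 115) = 1407.5.
Government spending = 11 × 304 = 3344.
DWL = ½ × 11 × (304 − 259) = 247.5; fraction = 247.5 / 3344 = 45/608.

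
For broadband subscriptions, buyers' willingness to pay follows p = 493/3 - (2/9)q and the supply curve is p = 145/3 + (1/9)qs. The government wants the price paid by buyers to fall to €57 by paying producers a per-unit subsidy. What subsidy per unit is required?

At a buyer price of 57, quantity demanded is 739.5 − 4.5·57 = 483.
Sellers supply 483 only when they receive ps = 145/3 + (1/9)·483 = 102.
s = ps − pb = 102 − 57 = 45.

Required subsidy s = €45 per unit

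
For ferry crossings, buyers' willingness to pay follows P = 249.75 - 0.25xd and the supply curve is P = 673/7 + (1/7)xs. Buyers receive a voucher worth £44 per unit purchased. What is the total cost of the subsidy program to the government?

Pre-subsidy: 249.75 - 0.25x = 673/7 + (1/7)x gives x* = 391 and P* = 152.
With the rebate, buyers effectively pay Pb = Ps − 44, where Ps is the price sellers receive.
On the curves, Pb = 249.75 - 0.25x and Ps = 673/7 + (1/7)x; the wedge Ps − Pb = 44 gives 673/7 + (1/7)x − (249.75 - 0.25x) = 44, so x' = 503.
Then Pb = 249.75 − 0.25·503 = 124 and Ps = 673/7 + (1/7)·503 = 168.
Government outlay = subsidy × quantity = 44 × 503 = 22132.

Government cost = £22132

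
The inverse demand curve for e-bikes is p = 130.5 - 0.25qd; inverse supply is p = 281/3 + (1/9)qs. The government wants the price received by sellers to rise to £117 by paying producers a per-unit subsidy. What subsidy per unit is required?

At a seller price of 117, quantity supplied is -843 + 9·117 = 210.
Buyers absorb 210 only when they pay pb = 130.5 − 0.25·210 = 78.
s = ps − pb = 117 − 78 = 39.

Required subsidy s = £39 per unit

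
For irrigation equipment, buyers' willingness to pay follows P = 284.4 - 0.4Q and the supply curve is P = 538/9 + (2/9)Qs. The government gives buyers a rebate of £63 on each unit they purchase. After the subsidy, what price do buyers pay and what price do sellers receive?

Buyers pay £99.5; sellers receive £162.5

Pre-subsidy: 284.4 - 0.4Q = 538/9 + (2/9)Q gives Q* = 361 and P* = 140.
With the rebate, buyers effectively pay Pb = Ps − 63, where Ps is the price sellers receive.
On the curves, Pb = 284.4 - 0.4Q and Ps = 538/9 + (2/9)Q; the wedge Ps − Pb = 63 gives 538/9 + (2/9)Q − (284.4 - 0.4Q) = 63, so Q' = 462.25.
Then Pb = 284.4 − 0.4·462.25 = 99.5 and Ps = 538/9 + (2/9)·462.25 = 162.5.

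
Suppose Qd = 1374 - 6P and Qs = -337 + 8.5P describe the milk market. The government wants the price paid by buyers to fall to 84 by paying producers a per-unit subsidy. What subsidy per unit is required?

At a buyer price of 84, quantity demanded is 1374 − 6·84 = 870.
Sellers supply 870 only when they receive Ps with -337 + 8.5·Ps = 870, i.e. Ps = 142.
s = Ps − Pb = 142 − 84 = 58.

Required subsidy s = 58 per unit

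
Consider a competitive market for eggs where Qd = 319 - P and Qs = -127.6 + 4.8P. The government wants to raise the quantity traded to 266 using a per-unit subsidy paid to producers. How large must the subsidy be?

Required subsidy s = 29 per unit

At Q = 266, invert demand for the buyer price: Pb = (319 − 266)/1 = 53; invert supply for the seller price: Ps = (266 − (-127.6))/4.8 = 82.
The subsidy must fill the gap: s = Ps − Pb = 82 − 53 = 29.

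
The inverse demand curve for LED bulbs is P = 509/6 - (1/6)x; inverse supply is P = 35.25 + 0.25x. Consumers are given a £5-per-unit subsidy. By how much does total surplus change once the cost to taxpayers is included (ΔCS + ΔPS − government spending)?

Net change in total surplus = -£30

Pre-subsidy: 509/6 - (1/6)x = 35.25 + 0.25x gives x* = 119 and P* = 65.
With the rebate, buyers effectively pay Pb = Ps − 5, where Ps is the price sellers receive.
On the curves, Pb = 509/6 - (1/6)x and Ps = 35.25 + 0.25x; the wedge Ps − Pb = 5 gives 35.25 + 0.25x − (509/6 - (1/6)x) = 5, so x' = 131.
Then Pb = 509/6 − (1/6)·131 = 63 and Ps = 35.25 + 0.25·131 = 68.
ΔCS = ½(119 + 131)(65 − 63) = 250; ΔPS = ½(119 + 131)(68 − 65) = 375.
Government spending = 5 × 131 = 655.
Net change = 250 + 375 − 655 = -30. The loss equals the DWL triangle ½·5·12.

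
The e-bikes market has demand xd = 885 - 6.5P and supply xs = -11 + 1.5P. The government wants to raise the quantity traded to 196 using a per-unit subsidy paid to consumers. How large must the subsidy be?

Required subsidy s = 32 per unit

At x = 196, invert demand for the buyer price: Pb = (885 − 196)/6.5 = 106; invert supply for the seller price: Ps = (196 − (-11))/1.5 = 138.
The subsidy must fill the gap: s = Ps − Pb = 138 − 106 = 32.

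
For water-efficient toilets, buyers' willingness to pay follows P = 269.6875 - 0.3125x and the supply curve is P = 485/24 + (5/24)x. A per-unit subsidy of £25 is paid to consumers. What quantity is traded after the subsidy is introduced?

x' = 527

Pre-subsidy: 269.6875 - 0.3125x = 485/24 + (5/24)x gives x* = 479 and P* = 120.
With the rebate, buyers effectively pay Pb = Ps − 25, where Ps is the price sellers receive.
On the curves, Pb = 269.6875 - 0.3125x and Ps = 485/24 + (5/24)x; the wedge Ps − Pb = 25 gives 485/24 + (5/24)x − (269.6875 - 0.3125x) = 25, so x' = 527.
Then Pb = 269.6875 − 0.3125·527 = 105 and Ps = 485/24 + (5/24)·527 = 130.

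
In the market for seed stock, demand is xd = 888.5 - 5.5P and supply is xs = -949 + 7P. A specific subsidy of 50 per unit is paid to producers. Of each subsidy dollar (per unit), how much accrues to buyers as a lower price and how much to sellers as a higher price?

Buyers gain 28 per unit; sellers gain 22 per unit

Pre-subsidy: 888.5 - 5.5P = -949 + 7P gives P* = 147, x* = 80.
With the subsidy, sellers receive Ps = Pb + 50 for each unit, where Pb is the price buyers pay.
Supply in terms of Pb becomes xs = -949 + 7(Pb + 50) = -599 + 7Pb. Setting this equal to demand: 888.5 - 5.5Pb = -599 + 7Pb, so Pb = 119.
Sellers receive Ps = 119 + 50 = 169; x' = 888.5 − 5.5·119 = 234.
Buyers' price falls by P* − Pb = 147 − 119 = 28; sellers' price rises by Ps − P* = 169 − 147 = 22.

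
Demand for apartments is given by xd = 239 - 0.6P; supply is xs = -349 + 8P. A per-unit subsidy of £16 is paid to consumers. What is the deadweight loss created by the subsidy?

Deadweight loss = 3072/43

Pre-subsidy: 239 - 0.6P = -349 + 8P gives P* = 2940/43, x* = 8513/43.
With the rebate, buyers effectively pay Pb = Ps − 16, where Ps is the price sellers receive.
Demand in terms of Ps becomes xd = 239 − 0.6(Ps − 16) = 248.6 - 0.6Ps. Setting this equal to supply: 248.6 - 0.6Ps = -349 + 8Ps, so Ps = 2988/43.
Buyers pay Pb = 2988/43 − 16 = 2300/43; x' = -349 + 8·(2988/43) = 8897/43.
The subsidy expands output by 8897/43 − 8513/43 = 384/43 past the efficient level; on those units the gap between marginal cost and willingness to pay runs from 0 up to 16.
DWL = ½ × 16 × 384/43 = 3072/43.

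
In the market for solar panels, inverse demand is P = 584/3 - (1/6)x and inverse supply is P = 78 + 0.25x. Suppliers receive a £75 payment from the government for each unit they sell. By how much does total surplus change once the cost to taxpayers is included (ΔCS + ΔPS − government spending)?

Net change in total surplus = -£6750

Pre-subsidy: 584/3 - (1/6)x = 78 + 0.25x gives x* = 280 and P* = 148.
With the subsidy, sellers receive Ps = Pb + 75 for each unit, where Pb is the price buyers pay.
On the curves, Pb = 584/3 - (1/6)x and Ps = 78 + 0.25x; the wedge Ps − Pb = 75 gives 78 + 0.25x − (584/3 - (1/6)x) = 75, so x' = 460.
Then Pb = 584/3 − (1/6)·460 = 118 and Ps = 78 + 0.25·460 = 193.
ΔCS = ½(280 + 460)(148 − 118) = 11100; ΔPS = ½(280 + 460)(193 − 148) = 16650.
Government spending = 75 × 460 = 34500.
Net change = 11100 + 16650 − 34500 = -6750. The loss equals the DWL triangle ½·75·180.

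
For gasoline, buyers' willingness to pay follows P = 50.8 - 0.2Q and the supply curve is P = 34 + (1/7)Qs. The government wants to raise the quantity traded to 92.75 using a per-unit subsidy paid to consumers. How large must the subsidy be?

At Q = 92.75, from the demand curve buyers pay Pb = 50.8 − 0.2·92.75 = 32.25; from the supply curve sellers need Ps = 34 + (1/7)·92.75 = 47.25.
The subsidy must fill the gap: s = Ps − Pb = 47.25 − 32.25 = 15.

Required subsidy s = 15 per unit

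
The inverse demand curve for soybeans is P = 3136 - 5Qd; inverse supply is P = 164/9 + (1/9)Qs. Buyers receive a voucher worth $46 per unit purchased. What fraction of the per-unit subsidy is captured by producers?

Pre-subsidy: 3136 - 5Q = 164/9 + (1/9)Q gives Q* = 610 and P* = 86.
With the rebate, buyers effectively pay Pb = Ps − 46, where Ps is the price sellers receive.
On the curves, Pb = 3136 - 5Q and Ps = 164/9 + (1/9)Q; the wedge Ps − Pb = 46 gives 164/9 + (1/9)Q − (3136 - 5Q) = 46, so Q' = 619.
Then Pb = 3136 − 5·619 = 41 and Ps = 164/9 + (1/9)·619 = 87.
Buyers' price falls by P* − Pb = 86 − 41 = 45; sellers' price rises by Ps − P* = 87 − 86 = 1.
So producers capture 1/46 = 1/46 of each unit of subsidy.

Producer share = 1/46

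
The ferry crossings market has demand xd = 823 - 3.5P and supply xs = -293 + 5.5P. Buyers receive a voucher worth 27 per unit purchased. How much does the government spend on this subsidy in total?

Pre-subsidy: 823 - 3.5P = -293 + 5.5P gives P* = 124, x* = 389.
With the rebate, buyers effectively pay Pb = Ps − 27, where Ps is the price sellers receive.
Demand in terms of Ps becomes xd = 823 − 3.5(Ps − 27) = 917.5 - 3.5Ps. Setting this equal to supply: 917.5 - 3.5Ps = -293 + 5.5Ps, so Ps = 134.5.
Buyers pay Pb = 134.5 − 27 = 107.5; x' = -293 + 5.5·134.5 = 446.75.
Government outlay = subsidy × quantity = 27 × 446.75 = 12062.25.

Government cost = 12062.25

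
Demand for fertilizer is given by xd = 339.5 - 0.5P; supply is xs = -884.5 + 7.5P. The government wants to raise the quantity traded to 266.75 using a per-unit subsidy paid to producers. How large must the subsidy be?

Required subsidy s = 8 per unit

At x = 266.75, invert demand for the buyer price: Pb = (339.5 − 266.75)/0.5 = 145.5; invert supply for the seller price: Ps = (266.75 − (-884.5))/7.5 = 153.5.
The subsidy must fill the gap: s = Ps − Pb = 153.5 − 145.5 = 8.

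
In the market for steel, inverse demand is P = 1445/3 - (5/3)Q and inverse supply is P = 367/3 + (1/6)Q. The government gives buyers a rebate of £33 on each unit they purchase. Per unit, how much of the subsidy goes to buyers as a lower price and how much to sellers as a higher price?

Buyers gain £30 per unit; sellers gain £3 per unit

Pre-subsidy: 1445/3 - (5/3)Q = 367/3 + (1/6)Q gives Q* = 196 and P* = 155.
With the rebate, buyers effectively pay Pb = Ps − 33, where Ps is the price sellers receive.
On the curves, Pb = 1445/3 - (5/3)Q and Ps = 367/3 + (1/6)Q; the wedge Ps − Pb = 33 gives 367/3 + (1/6)Q − (1445/3 - (5/3)Q) = 33, so Q' = 214.
Then Pb = 1445/3 − (5/3)·214 = 125 and Ps = 367/3 + (1/6)·214 = 158.
Buyers' price falls by P* − Pb = 155 − 125 = 30; sellers' price rises by Ps − P* = 158 − 155 = 3.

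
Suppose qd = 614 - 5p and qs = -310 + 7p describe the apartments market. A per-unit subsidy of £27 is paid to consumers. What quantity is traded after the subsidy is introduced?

Pre-subsidy: 614 - 5p = -310 + 7p gives p* = 77, q* = 229.
With the rebate, buyers effectively pay pb = ps − 27, where ps is the price sellers receive.
Demand in terms of ps becomes qd = 614 − 5(ps − 27) = 749 - 5ps. Setting this equal to supply: 749 - 5ps = -310 + 7ps, so ps = 88.25.
Buyers pay pb = 88.25 − 27 = 61.25; q' = -310 + 7·88.25 = 307.75.

q' = 307.75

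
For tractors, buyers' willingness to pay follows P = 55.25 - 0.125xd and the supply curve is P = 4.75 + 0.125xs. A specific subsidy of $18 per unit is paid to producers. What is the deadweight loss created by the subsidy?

Pre-subsidy: 55.25 - 0.125x = 4.75 + 0.125x gives x* = 202 and P* = 30.
With the subsidy, sellers receive Ps = Pb + 18 for each unit, where Pb is the price buyers pay.
On the curves, Pb = 55.25 - 0.125x and Ps = 4.75 + 0.125x; the wedge Ps − Pb = 18 gives 4.75 + 0.125x − (55.25 - 0.125x) = 18, so x' = 274.
Then Pb = 55.25 − 0.125·274 = 21 and Ps = 4.75 + 0.125·274 = 39.
The subsidy expands output by 274 − 202 = 72 past the efficient level; on those units the gap between marginal cost and willingness to pay runs from 0 up to 18.
DWL = ½ × 18 × 72 = 648.

Deadweight loss = $648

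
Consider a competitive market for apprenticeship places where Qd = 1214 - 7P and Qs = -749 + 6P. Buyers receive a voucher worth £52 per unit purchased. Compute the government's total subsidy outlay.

Government cost = £16900

Pre-subsidy: 1214 - 7P = -749 + 6P gives P* = 151, Q* = 157.
With the rebate, buyers effectively pay Pb = Ps − 52, where Ps is the price sellers receive.
Demand in terms of Ps becomes Qd = 1214 − 7(Ps − 52) = 1578 - 7Ps. Setting this equal to supply: 1578 - 7Ps = -749 + 6Ps, so Ps = 179.
Buyers pay Pb = 179 − 52 = 127; Q' = -749 + 6·179 = 325.
Government outlay = subsidy × quantity = 52 × 325 = 16900.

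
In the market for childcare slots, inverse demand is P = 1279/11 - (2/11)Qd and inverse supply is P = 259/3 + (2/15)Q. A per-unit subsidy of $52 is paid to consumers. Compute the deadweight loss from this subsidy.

Deadweight loss = $4290

Pre-subsidy: 1279/11 - (2/11)Q = 259/3 + (2/15)Q gives Q* = 95 and P* = 99.
With the rebate, buyers effectively pay Pb = Ps − 52, where Ps is the price sellers receive.
On the curves, Pb = 1279/11 - (2/11)Q and Ps = 259/3 + (2/15)Q; the wedge Ps − Pb = 52 gives 259/3 + (2/15)Q − (1279/11 - (2/11)Q) = 52, so Q' = 260.
Then Pb = 1279/11 − (2/11)·260 = 69 and Ps = 259/3 + (2/15)·260 = 121.
The subsidy expands output by 260 − 95 = 165 past the efficient level; on those units the gap between marginal cost and willingness to pay runs from 0 up to 52.
DWL = ½ × 52 × 165 = 4290.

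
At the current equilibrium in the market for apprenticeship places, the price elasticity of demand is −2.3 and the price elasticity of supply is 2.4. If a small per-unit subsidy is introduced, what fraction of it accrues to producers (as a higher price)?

Producer share = 23/47

For a small subsidy around the equilibrium, the benefit split depends on the relative slopes, which at a point are proportional to the elasticities.
Buyer share = εs/(εs + |εd|) = 2.4/(2.4 + 2.3) = 24/47; seller share = |εd|/(εs + |εd|) = 23/47.
So producers capture 23/47 of the subsidy.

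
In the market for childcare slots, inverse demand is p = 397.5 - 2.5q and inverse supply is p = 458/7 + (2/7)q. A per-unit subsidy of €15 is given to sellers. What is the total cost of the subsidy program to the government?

Government cost = 24295/13

Pre-subsidy: 397.5 - 2.5q = 458/7 + (2/7)q gives q* = 4649/39 and p* = 3880/39.
With the subsidy, sellers receive ps = pb + 15 for each unit, where pb is the price buyers pay.
On the curves, pb = 397.5 - 2.5q and ps = 458/7 + (2/7)q; the wedge ps − pb = 15 gives 458/7 + (2/7)q − (397.5 - 2.5q) = 15, so q' = 4859/39.
Then pb = 397.5 − 2.5·(4859/39) = 3355/39 and ps = 458/7 + (2/7)·(4859/39) = 3940/39.
Government outlay = subsidy × quantity = 15 × 4859/39 = 24295/13.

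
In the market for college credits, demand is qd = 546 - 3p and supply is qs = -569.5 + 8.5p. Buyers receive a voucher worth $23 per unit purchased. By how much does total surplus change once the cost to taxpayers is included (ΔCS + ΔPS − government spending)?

Net change in total surplus = -$586.5

Pre-subsidy: 546 - 3p = -569.5 + 8.5p gives p* = 97, q* = 255.
With the rebate, buyers effectively pay pb = ps − 23, where ps is the price sellers receive.
Demand in terms of ps becomes qd = 546 − 3(ps − 23) = 615 - 3ps. Setting this equal to supply: 615 - 3ps = -569.5 + 8.5ps, so ps = 103.
Buyers pay pb = 103 − 23 = 80; q' = -569.5 + 8.5·103 = 306.
ΔCS = ½(255 + 306)(97 − 80) = 4768.5; ΔPS = ½(255 + 306)(103 − 97) = 1683.
Government spending = 23 × 306 = 7038.
Net change = 4768.5 + 1683 − 7038 = -586.5. The loss equals the DWL triangle ½·23·51.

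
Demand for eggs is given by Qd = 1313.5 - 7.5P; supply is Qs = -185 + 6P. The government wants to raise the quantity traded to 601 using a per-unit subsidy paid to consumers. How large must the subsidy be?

Required subsidy s = 36 per unit

At Q = 601, invert demand for the buyer price: Pb = (1313.5 − 601)/7.5 = 95; invert supply for the seller price: Ps = (601 − (-185))/6 = 131.
The subsidy must fill the gap: s = Ps − Pb = 131 − 95 = 36.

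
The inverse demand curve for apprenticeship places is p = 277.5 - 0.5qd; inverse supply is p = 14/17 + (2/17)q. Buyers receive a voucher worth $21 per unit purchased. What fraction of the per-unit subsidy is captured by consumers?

Pre-subsidy: 277.5 - 0.5q = 14/17 + (2/17)q gives q* = 9407/21 and p* = 1124/21.
With the rebate, buyers effectively pay pb = ps − 21, where ps is the price sellers receive.
On the curves, pb = 277.5 - 0.5q and ps = 14/17 + (2/17)q; the wedge ps − pb = 21 gives 14/17 + (2/17)q − (277.5 - 0.5q) = 21, so q' = 10121/21.
Then pb = 277.5 − 0.5·(10121/21) = 767/21 and ps = 14/17 + (2/17)·(10121/21) = 1208/21.
Buyers' price falls by p* − pb = 1124/21 − 767/21 = 17; sellers' price rises by ps − p* = 1208/21 − 1124/21 = 4.
So consumers capture 17/21 = 17/21 of each unit of subsidy.

Consumer share = 17/21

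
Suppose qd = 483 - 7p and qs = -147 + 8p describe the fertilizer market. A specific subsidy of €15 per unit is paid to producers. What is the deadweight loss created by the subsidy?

Deadweight loss = €420

Pre-subsidy: 483 - 7p = -147 + 8p gives p* = 42, q* = 189.
With the subsidy, sellers receive ps = pb + 15 for each unit, where pb is the price buyers pay.
Supply in terms of pb becomes qs = -147 + 8(pb + 15) = -27 + 8pb. Setting this equal to demand: 483 - 7pb = -27 + 8pb, so pb = 34.
Sellers receive ps = 34 + 15 = 49; q' = 483 − 7·34 = 245.
The subsidy expands output by 245 − 189 = 56 past the efficient level; on those units the gap between marginal cost and willingness to pay runs from 0 up to 15.
DWL = ½ × 15 × 56 = 420.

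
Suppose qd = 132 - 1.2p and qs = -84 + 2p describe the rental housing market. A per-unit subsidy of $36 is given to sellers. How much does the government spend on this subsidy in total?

Pre-subsidy: 132 - 1.2p = -84 + 2p gives p* = 67.5, q* = 51.
With the subsidy, sellers receive ps = pb + 36 for each unit, where pb is the price buyers pay.
Supply in terms of pb becomes qs = -84 + 2(pb + 36) = -12 + 2pb. Setting this equal to demand: 132 - 1.2pb = -12 + 2pb, so pb = 45.
Sellers receive ps = 45 + 36 = 81; q' = 132 − 1.2·45 = 78.
Government outlay = subsidy × quantity = 36 × 78 = 2808.

Government cost = $2808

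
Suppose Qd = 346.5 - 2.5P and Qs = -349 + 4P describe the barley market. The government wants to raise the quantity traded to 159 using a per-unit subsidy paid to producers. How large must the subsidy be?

Required subsidy s = 52 per unit

At Q = 159, invert demand for the buyer price: Pb = (346.5 − 159)/2.5 = 75; invert supply for the seller price: Ps = (159 − (-349))/4 = 127.
The subsidy must fill the gap: s = Ps − Pb = 127 − 75 = 52.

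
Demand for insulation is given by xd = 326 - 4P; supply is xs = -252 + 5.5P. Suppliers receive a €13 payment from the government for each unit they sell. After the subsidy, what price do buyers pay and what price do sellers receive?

Pre-subsidy: 326 - 4P = -252 + 5.5P gives P* = 1156/19, x* = 1570/19.
With the subsidy, sellers receive Ps = Pb + 13 for each unit, where Pb is the price buyers pay.
Supply in terms of Pb becomes xs = -252 + 5.5(Pb + 13) = -180.5 + 5.5Pb. Setting this equal to demand: 326 - 4Pb = -180.5 + 5.5Pb, so Pb = 1013/19.
Sellers receive Ps = 1013/19 + 13 = 1260/19; x' = 326 − 4·(1013/19) = 2142/19.

Buyers pay 1013/19; sellers receive 1260/19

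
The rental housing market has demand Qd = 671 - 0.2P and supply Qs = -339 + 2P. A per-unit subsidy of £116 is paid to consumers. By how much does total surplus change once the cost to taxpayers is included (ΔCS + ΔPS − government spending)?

Net change in total surplus = -13456/11

Pre-subsidy: 671 - 0.2P = -339 + 2P gives P* = 5050/11, Q* = 6371/11.
With the rebate, buyers effectively pay Pb = Ps − 116, where Ps is the price sellers receive.
Demand in terms of Ps becomes Qd = 671 − 0.2(Ps − 116) = 694.2 - 0.2Ps. Setting this equal to supply: 694.2 - 0.2Ps = -339 + 2Ps, so Ps = 5166/11.
Buyers pay Pb = 5166/11 − 116 = 3890/11; Q' = -339 + 2·(5166/11) = 6603/11.
ΔCS = ½(6371/11 + 6603/11)(5050/11 − 3890/11) = 7524920/121; ΔPS = ½(6371/11 + 6603/11)(5166/11 − 5050/11) = 752492/121.
Government spending = 116 × 6603/11 = 765948/11.
Net change = 7524920/121 + 752492/121 − 765948/11 = -13456/11. The loss equals the DWL triangle ½·116·232/11.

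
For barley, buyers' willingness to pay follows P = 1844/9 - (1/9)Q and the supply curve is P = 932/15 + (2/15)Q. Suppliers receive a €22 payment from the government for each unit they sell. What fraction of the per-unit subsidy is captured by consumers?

Consumer share = 5/11

Pre-subsidy: 1844/9 - (1/9)Q = 932/15 + (2/15)Q gives Q* = 584 and P* = 140.
With the subsidy, sellers receive Ps = Pb + 22 for each unit, where Pb is the price buyers pay.
On the curves, Pb = 1844/9 - (1/9)Q and Ps = 932/15 + (2/15)Q; the wedge Ps − Pb = 22 gives 932/15 + (2/15)Q − (1844/9 - (1/9)Q) = 22, so Q' = 674.
Then Pb = 1844/9 − (1/9)·674 = 130 and Ps = 932/15 + (2/15)·674 = 152.
Buyers' price falls by P* − Pb = 140 − 130 = 10; sellers' price rises by Ps − P* = 152 − 140 = 12.
So consumers capture 10/22 = 5/11 of each unit of subsidy.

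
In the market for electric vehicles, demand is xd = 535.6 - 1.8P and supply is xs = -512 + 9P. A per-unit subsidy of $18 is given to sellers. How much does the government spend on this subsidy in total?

Government cost = $6984

Pre-subsidy: 535.6 - 1.8P = -512 + 9P gives P* = 97, x* = 361.
With the subsidy, sellers receive Ps = Pb + 18 for each unit, where Pb is the price buyers pay.
Supply in terms of Pb becomes xs = -512 + 9(Pb + 18) = -350 + 9Pb. Setting this equal to demand: 535.6 - 1.8Pb = -350 + 9Pb, so Pb = 82.
Sellers receive Ps = 82 + 18 = 100; x' = 535.6 − 1.8·82 = 388.
Government outlay = subsidy × quantity = 18 × 388 = 6984.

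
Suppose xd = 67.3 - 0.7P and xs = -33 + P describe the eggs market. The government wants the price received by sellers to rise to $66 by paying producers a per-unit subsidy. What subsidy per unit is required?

Required subsidy s = $17 per unit

At a seller price of 66, quantity supplied is -33 + 1·66 = 33.
Buyers absorb 33 only when they pay Pb with 67.3 − 0.7·Pb = 33, i.e. Pb = 49.
s = Ps − Pb = 66 − 49 = 17.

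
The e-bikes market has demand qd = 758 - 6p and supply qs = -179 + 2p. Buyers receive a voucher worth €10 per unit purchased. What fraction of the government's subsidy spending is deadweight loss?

DWL / government spending = 30/281

Pre-subsidy: 758 - 6p = -179 + 2p gives p* = 117.125, q* = 55.25.
With the rebate, buyers effectively pay pb = ps − 10, where ps is the price sellers receive.
Demand in terms of ps becomes qd = 758 − 6(ps − 10) = 818 - 6ps. Setting this equal to supply: 818 - 6ps = -179 + 2ps, so ps = 124.625.
Buyers pay pb = 124.625 − 10 = 114.625; q' = -179 + 2·124.625 = 70.25.
ΔCS = ½(55.25 + 70.25)(117.125 − 114.625) = 156.875; ΔPS = ½(55.25 + 70.25)(124.625 − 117.125) = 470.625.
Government spending = 10 × 70.25 = 702.5.
DWL = ½ × 10 × (70.25 − 55.25) = 75; fraction = 75 / 702.5 = 30/281.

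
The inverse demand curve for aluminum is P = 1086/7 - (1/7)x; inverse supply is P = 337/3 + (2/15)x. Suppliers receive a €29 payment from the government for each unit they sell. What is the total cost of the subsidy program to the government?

Pre-subsidy: 1086/7 - (1/7)x = 337/3 + (2/15)x gives x* = 155 and P* = 133.
With the subsidy, sellers receive Ps = Pb + 29 for each unit, where Pb is the price buyers pay.
On the curves, Pb = 1086/7 - (1/7)x and Ps = 337/3 + (2/15)x; the wedge Ps − Pb = 29 gives 337/3 + (2/15)x − (1086/7 - (1/7)x) = 29, so x' = 260.
Then Pb = 1086/7 − (1/7)·260 = 118 and Ps = 337/3 + (2/15)·260 = 147.
Government outlay = subsidy × quantity = 29 × 260 = 7540.

Government cost = €7540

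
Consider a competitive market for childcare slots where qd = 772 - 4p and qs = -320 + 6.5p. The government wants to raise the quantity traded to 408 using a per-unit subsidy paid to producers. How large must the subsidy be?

At q = 408, invert demand for the buyer price: pb = (772 − 408)/4 = 91; invert supply for the seller price: ps = (408 − (-320))/6.5 = 112.
The subsidy must fill the gap: s = ps − pb = 112 − 91 = 21.

Required subsidy s = 21 per unit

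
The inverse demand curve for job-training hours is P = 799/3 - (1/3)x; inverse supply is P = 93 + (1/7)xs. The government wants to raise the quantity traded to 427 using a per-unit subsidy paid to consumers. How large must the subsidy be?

At x = 427, from the demand curve buyers pay Pb = 799/3 − (1/3)·427 = 124; from the supply curve sellers need Ps = 93 + (1/7)·427 = 154.
The subsidy must fill the gap: s = Ps − Pb = 154 − 124 = 30.

Required subsidy s = 30 per unit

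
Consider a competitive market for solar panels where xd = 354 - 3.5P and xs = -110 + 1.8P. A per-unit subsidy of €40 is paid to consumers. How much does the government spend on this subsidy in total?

Pre-subsidy: 354 - 3.5P = -110 + 1.8P gives P* = 4640/53, x* = 2522/53.
With the rebate, buyers effectively pay Pb = Ps − 40, where Ps is the price sellers receive.
Demand in terms of Ps becomes xd = 354 − 3.5(Ps − 40) = 494 - 3.5Ps. Setting this equal to supply: 494 - 3.5Ps = -110 + 1.8Ps, so Ps = 6040/53.
Buyers pay Pb = 6040/53 − 40 = 3920/53; x' = -110 + 1.8·(6040/53) = 5042/53.
Government outlay = subsidy × quantity = 40 × 5042/53 = 201680/53.

Government cost = 201680/53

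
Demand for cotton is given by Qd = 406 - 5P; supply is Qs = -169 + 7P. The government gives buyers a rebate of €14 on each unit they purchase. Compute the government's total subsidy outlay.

Pre-subsidy: 406 - 5P = -169 + 7P gives P* = 575/12, Q* = 1997/12.
With the rebate, buyers effectively pay Pb = Ps − 14, where Ps is the price sellers receive.
Demand in terms of Ps becomes Qd = 406 − 5(Ps − 14) = 476 - 5Ps. Setting this equal to supply: 476 - 5Ps = -169 + 7Ps, so Ps = 53.75.
Buyers pay Pb = 53.75 − 14 = 39.75; Q' = -169 + 7·53.75 = 207.25.
Government outlay = subsidy × quantity = 14 × 207.25 = 2901.5.

Government cost = €2901.5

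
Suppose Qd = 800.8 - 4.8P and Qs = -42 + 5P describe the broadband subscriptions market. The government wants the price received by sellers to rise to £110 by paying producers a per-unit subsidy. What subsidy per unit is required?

Required subsidy s = £49 per unit

At a seller price of 110, quantity supplied is -42 + 5·110 = 508.
Buyers absorb 508 only when they pay Pb with 800.8 − 4.8·Pb = 508, i.e. Pb = 61.
s = Ps − Pb = 110 − 61 = 49.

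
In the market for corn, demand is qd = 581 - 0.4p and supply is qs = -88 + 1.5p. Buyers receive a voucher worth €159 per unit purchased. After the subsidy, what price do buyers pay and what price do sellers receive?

Buyers pay 4305/19; sellers receive 7326/19

Pre-subsidy: 581 - 0.4p = -88 + 1.5p gives p* = 6690/19, q* = 8363/19.
With the rebate, buyers effectively pay pb = ps − 159, where ps is the price sellers receive.
Demand in terms of ps becomes qd = 581 − 0.4(ps − 159) = 644.6 - 0.4ps. Setting this equal to supply: 644.6 - 0.4ps = -88 + 1.5ps, so ps = 7326/19.
Buyers pay pb = 7326/19 − 159 = 4305/19; q' = -88 + 1.5·(7326/19) = 9317/19.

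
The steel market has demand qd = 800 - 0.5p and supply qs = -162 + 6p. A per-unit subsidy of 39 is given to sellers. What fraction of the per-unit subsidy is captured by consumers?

Pre-subsidy: 800 - 0.5p = -162 + 6p gives p* = 148, q* = 726.
With the subsidy, sellers receive ps = pb + 39 for each unit, where pb is the price buyers pay.
Supply in terms of pb becomes qs = -162 + 6(pb + 39) = 72 + 6pb. Setting this equal to demand: 800 - 0.5pb = 72 + 6pb, so pb = 112.
Sellers receive ps = 112 + 39 = 151; q' = 800 − 0.5·112 = 744.
Buyers' price falls by p* − pb = 148 − 112 = 36; sellers' price rises by ps − p* = 151 − 148 = 3.
So consumers capture 36/39 = 12/13 of each unit of subsidy.

Consumer share = 12/13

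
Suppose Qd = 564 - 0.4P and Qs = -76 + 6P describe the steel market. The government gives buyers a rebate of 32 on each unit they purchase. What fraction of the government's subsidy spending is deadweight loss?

DWL / government spending = 3/268

Pre-subsidy: 564 - 0.4P = -76 + 6P gives P* = 100, Q* = 524.
With the rebate, buyers effectively pay Pb = Ps − 32, where Ps is the price sellers receive.
Demand in terms of Ps becomes Qd = 564 − 0.4(Ps − 32) = 576.8 - 0.4Ps. Setting this equal to supply: 576.8 - 0.4Ps = -76 + 6Ps, so Ps = 102.
Buyers pay Pb = 102 − 32 = 70; Q' = -76 + 6·102 = 536.
ΔCS = ½(524 + 536)(100 − 70) = 15900; ΔPS = ½(524 + 536)(102 − 100) = 1060.
Government spending = 32 × 536 = 17152.
DWL = ½ × 32 × (536 − 524) = 192; fraction = 192 / 17152 = 3/268.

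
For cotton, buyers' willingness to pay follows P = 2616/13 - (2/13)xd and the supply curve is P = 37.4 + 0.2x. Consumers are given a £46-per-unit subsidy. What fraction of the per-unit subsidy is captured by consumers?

Consumer share = 10/23

Pre-subsidy: 2616/13 - (2/13)x = 37.4 + 0.2x gives x* = 463 and P* = 130.
With the rebate, buyers effectively pay Pb = Ps − 46, where Ps is the price sellers receive.
On the curves, Pb = 2616/13 - (2/13)x and Ps = 37.4 + 0.2x; the wedge Ps − Pb = 46 gives 37.4 + 0.2x − (2616/13 - (2/13)x) = 46, so x' = 593.
Then Pb = 2616/13 − (2/13)·593 = 110 and Ps = 37.4 + 0.2·593 = 156.
Buyers' price falls by P* − Pb = 130 − 110 = 20; sellers' price rises by Ps − P* = 156 − 130 = 26.
So consumers capture 20/46 = 10/23 of each unit of subsidy.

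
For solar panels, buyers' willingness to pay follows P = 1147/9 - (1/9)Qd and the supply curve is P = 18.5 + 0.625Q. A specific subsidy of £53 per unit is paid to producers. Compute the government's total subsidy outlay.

Government cost = £11660

Pre-subsidy: 1147/9 - (1/9)Q = 18.5 + 0.625Q gives Q* = 148 and P* = 111.
With the subsidy, sellers receive Ps = Pb + 53 for each unit, where Pb is the price buyers pay.
On the curves, Pb = 1147/9 - (1/9)Q and Ps = 18.5 + 0.625Q; the wedge Ps − Pb = 53 gives 18.5 + 0.625Q − (1147/9 - (1/9)Q) = 53, so Q' = 220.
Then Pb = 1147/9 − (1/9)·220 = 103 and Ps = 18.5 + 0.625·220 = 156.
Government outlay = subsidy × quantity = 53 × 220 = 11660.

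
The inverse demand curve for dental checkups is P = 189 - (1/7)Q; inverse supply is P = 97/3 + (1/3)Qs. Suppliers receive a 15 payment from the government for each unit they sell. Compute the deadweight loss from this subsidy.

Pre-subsidy: 189 - (1/7)Q = 97/3 + (1/3)Q gives Q* = 329 and P* = 142.
With the subsidy, sellers receive Ps = Pb + 15 for each unit, where Pb is the price buyers pay.
On the curves, Pb = 189 - (1/7)Q and Ps = 97/3 + (1/3)Q; the wedge Ps − Pb = 15 gives 97/3 + (1/3)Q − (189 - (1/7)Q) = 15, so Q' = 360.5.
Then Pb = 189 − (1/7)·360.5 = 137.5 and Ps = 97/3 + (1/3)·360.5 = 152.5.
The subsidy expands output by 360.5 − 329 = 31.5 past the efficient level; on those units the gap between marginal cost and willingness to pay runs from 0 up to 15.
DWL = ½ × 15 × 31.5 = 236.25.

Deadweight loss = 236.25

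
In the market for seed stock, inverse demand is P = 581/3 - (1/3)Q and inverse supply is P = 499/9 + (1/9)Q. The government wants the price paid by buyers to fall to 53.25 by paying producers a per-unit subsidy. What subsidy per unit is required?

At a buyer price of 53.25, quantity demanded is 581 − 3·53.25 = 421.25.
Sellers supply 421.25 only when they receive Ps = 499/9 + (1/9)·421.25 = 102.25.
s = Ps − Pb = 102.25 − 53.25 = 49.

Required subsidy s = 49 per unit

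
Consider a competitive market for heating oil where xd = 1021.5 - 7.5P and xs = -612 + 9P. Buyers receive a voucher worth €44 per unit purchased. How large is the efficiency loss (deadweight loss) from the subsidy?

Pre-subsidy: 1021.5 - 7.5P = -612 + 9P gives P* = 99, x* = 279.
With the rebate, buyers effectively pay Pb = Ps − 44, where Ps is the price sellers receive.
Demand in terms of Ps becomes xd = 1021.5 − 7.5(Ps − 44) = 1351.5 - 7.5Ps. Setting this equal to supply: 1351.5 - 7.5Ps = -612 + 9Ps, so Ps = 119.
Buyers pay Pb = 119 − 44 = 75; x' = -612 + 9·119 = 459.
The subsidy expands output by 459 − 279 = 180 past the efficient level; on those units the gap between marginal cost and willingness to pay runs from 0 up to 44.
DWL = ½ × 44 × 180 = 3960.

Deadweight loss = €3960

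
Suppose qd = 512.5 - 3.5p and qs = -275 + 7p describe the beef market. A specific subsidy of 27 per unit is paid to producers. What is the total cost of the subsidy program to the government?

Pre-subsidy: 512.5 - 3.5p = -275 + 7p gives p* = 75, q* = 250.
With the subsidy, sellers receive ps = pb + 27 for each unit, where pb is the price buyers pay.
Supply in terms of pb becomes qs = -275 + 7(pb + 27) = -86 + 7pb. Setting this equal to demand: 512.5 - 3.5pb = -86 + 7pb, so pb = 57.
Sellers receive ps = 57 + 27 = 84; q' = 512.5 − 3.5·57 = 313.
Government outlay = subsidy × quantity = 27 × 313 = 8451.

Government cost = 8451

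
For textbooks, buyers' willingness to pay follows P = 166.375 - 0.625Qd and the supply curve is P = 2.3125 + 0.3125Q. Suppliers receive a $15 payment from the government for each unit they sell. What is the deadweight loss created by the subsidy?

Pre-subsidy: 166.375 - 0.625Q = 2.3125 + 0.3125Q gives Q* = 175 and P* = 57.
With the subsidy, sellers receive Ps = Pb + 15 for each unit, where Pb is the price buyers pay.
On the curves, Pb = 166.375 - 0.625Q and Ps = 2.3125 + 0.3125Q; the wedge Ps − Pb = 15 gives 2.3125 + 0.3125Q − (166.375 - 0.625Q) = 15, so Q' = 191.
Then Pb = 166.375 − 0.625·191 = 47 and Ps = 2.3125 + 0.3125·191 = 62.
The subsidy expands output by 191 − 175 = 16 past the efficient level; on those units the gap between marginal cost and willingness to pay runs from 0 up to 15.
DWL = ½ × 15 × 16 = 120.

Deadweight loss = $120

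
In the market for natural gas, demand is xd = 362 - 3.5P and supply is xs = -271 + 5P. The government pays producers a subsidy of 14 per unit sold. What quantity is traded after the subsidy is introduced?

Pre-subsidy: 362 - 3.5P = -271 + 5P gives P* = 1266/17, x* = 1723/17.
With the subsidy, sellers receive Ps = Pb + 14 for each unit, where Pb is the price buyers pay.
Supply in terms of Pb becomes xs = -271 + 5(Pb + 14) = -201 + 5Pb. Setting this equal to demand: 362 - 3.5Pb = -201 + 5Pb, so Pb = 1126/17.
Sellers receive Ps = 1126/17 + 14 = 1364/17; x' = 362 − 3.5·(1126/17) = 2213/17.

x' = 2213/17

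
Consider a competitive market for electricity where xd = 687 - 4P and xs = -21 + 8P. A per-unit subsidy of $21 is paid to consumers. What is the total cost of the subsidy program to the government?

Pre-subsidy: 687 - 4P = -21 + 8P gives P* = 59, x* = 451.
With the rebate, buyers effectively pay Pb = Ps − 21, where Ps is the price sellers receive.
Demand in terms of Ps becomes xd = 687 − 4(Ps − 21) = 771 - 4Ps. Setting this equal to supply: 771 - 4Ps = -21 + 8Ps, so Ps = 66.
Buyers pay Pb = 66 − 21 = 45; x' = -21 + 8·66 = 507.
Government outlay = subsidy × quantity = 21 × 507 = 10647.

Government cost = $10647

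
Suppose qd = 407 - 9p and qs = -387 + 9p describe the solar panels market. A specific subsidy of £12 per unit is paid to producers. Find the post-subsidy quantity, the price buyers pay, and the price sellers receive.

Pre-subsidy: 407 - 9p = -387 + 9p gives p* = 397/9, q* = 10.
With the subsidy, sellers receive ps = pb + 12 for each unit, where pb is the price buyers pay.
Supply in terms of pb becomes qs = -387 + 9(pb + 12) = -279 + 9pb. Setting this equal to demand: 407 - 9pb = -279 + 9pb, so pb = 343/9.
Sellers receive ps = 343/9 + 12 = 451/9; q' = 407 − 9·(343/9) = 64.

q' = 64; buyers pay 343/9; sellers receive 451/9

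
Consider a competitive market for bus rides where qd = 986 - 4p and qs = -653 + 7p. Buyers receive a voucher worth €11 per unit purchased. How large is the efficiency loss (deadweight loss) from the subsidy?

Pre-subsidy: 986 - 4p = -653 + 7p gives p* = 149, q* = 390.
With the rebate, buyers effectively pay pb = ps − 11, where ps is the price sellers receive.
Demand in terms of ps becomes qd = 986 − 4(ps − 11) = 1030 - 4ps. Setting this equal to supply: 1030 - 4ps = -653 + 7ps, so ps = 153.
Buyers pay pb = 153 − 11 = 142; q' = -653 + 7·153 = 418.
The subsidy expands output by 418 − 390 = 28 past the efficient level; on those units the gap between marginal cost and willingness to pay runs from 0 up to 11.
DWL = ½ × 11 × 28 = 154.

Deadweight loss = €154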